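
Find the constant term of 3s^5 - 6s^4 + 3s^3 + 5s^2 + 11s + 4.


Read off the constant term: 4


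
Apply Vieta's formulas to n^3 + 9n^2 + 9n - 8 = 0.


Monic cubic n^3+bn^2+cn+d=0: sum=-b, pairwise sum=c, product=-d.
b=9, c=9, d=-8
r1+r2+r3 = -9
r1r2+r1r3+r2r3 = 9
r1r2r3 = 8


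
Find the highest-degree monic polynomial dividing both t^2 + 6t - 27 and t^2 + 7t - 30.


Factor each:
  t^2 + 6t - 27 = (t - 3)(t + 9)
  t^2 + 7t - 30 = (t - 3)(t + 10)
Common monic factor: t - 3


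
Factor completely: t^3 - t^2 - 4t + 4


Try integer roots (divisors of 4). t=1: p(1)=0.
Divide out (t - 1): quotient is t^2 - 4.
Factor the quadratic: (t - 2)(t + 2)
Result: (t - 1)(t - 2)(t + 2)


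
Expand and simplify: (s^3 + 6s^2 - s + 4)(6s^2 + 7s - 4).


Distribute each term of the first polynomial:
  (s^3)(6s^2 + 7s - 4) = 6s^5 + 7s^4 - 4s^3
  (6s^2)(6s^2 + 7s - 4) = 36s^4 + 42s^3 - 24s^2
  (-s)(6s^2 + 7s - 4) = -6s^3 - 7s^2 + 4s
  (4)(6s^2 + 7s - 4) = 24s^2 + 28s - 16
Sum: 6s^5 + 43s^4 + 32s^3 - 7s^2 + 32s - 16


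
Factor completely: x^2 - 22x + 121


Roots satisfy r1 + r2 = -b/a = 22 and r1*r2 = c/a = 121.
So r1 = 11, r2 = 11.
x^2 - 22x + 121 = (x - r1)(x - r2) = (x - 11)(x - 11)


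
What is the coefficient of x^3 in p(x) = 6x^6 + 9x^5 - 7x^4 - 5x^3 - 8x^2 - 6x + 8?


Read off the coefficient of x^3: -5


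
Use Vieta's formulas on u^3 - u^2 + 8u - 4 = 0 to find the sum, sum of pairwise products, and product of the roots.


Monic cubic u^3+bu^2+cu+d=0: sum=-b, pairwise sum=c, product=-d.
b=-1, c=8, d=-4
r1+r2+r3 = 1
r1r2+r1r3+r2r3 = 8
r1r2r3 = 4


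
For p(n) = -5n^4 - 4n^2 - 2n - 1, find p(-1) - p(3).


p(-1) = -8
p(3) = -448
p(-1) - p(3) = -8 + 448 = 440


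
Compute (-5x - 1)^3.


Expand (-5x - 1)^3 by repeated multiplication:
  (-5x - 1)^2 = 25x^2 + 10x + 1
= -125x^3 - 75x^2 - 15x - 1


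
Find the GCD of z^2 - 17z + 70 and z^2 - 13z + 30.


Factor each:
  z^2 - 17z + 70 = (z - 10)(z - 7)
  z^2 - 13z + 30 = (z - 10)(z - 3)
Common monic factor: z - 10


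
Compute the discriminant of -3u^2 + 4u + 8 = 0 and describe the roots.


D = b^2 - 4ac = (4)^2 - 4(-3)(8) = 16 + 96 = 112
Since D > 0: two distinct irrational roots


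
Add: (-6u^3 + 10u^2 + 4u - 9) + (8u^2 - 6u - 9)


Align terms by degree and add:
  -6u^3 + 10u^2 + 4u - 9
+ 8u^2 - 6u - 9
= -6u^3 + 18u^2 - 2u - 18


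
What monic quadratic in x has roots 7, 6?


p(x) = (x - 7)(x - 6)
Expand: x^2 - 13x + 42


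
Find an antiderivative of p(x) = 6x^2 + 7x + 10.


Reverse power rule on each term:
  ∫ 6x^2 dx = 2x^3
  ∫ 7x dx = (7/2)x^2
  ∫ 10 dx = 10x
F(x) = 2x^3 + (7/2)x^2 + 10x + C


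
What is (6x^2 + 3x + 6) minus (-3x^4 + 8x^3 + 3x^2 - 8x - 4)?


Distribute the minus sign:
  (6x^2 + 3x + 6)
- (-3x^4 + 8x^3 + 3x^2 - 8x - 4)
Negate second polynomial: 3x^4 - 8x^3 - 3x^2 + 8x + 4
Add: 3x^4 - 8x^3 + 3x^2 + 11x + 10


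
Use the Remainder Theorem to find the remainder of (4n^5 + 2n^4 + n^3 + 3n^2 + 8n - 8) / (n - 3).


By the Remainder Theorem, the remainder equals p(3):
  4*(3)^5 = 972
  2*(3)^4 = 162
  1*(3)^3 = 27
  3*(3)^2 = 27
  8*(3)^1 = 24
  constant: -8
Sum: 972 + 162 + 27 + 27 + 24 - 8 = 1204


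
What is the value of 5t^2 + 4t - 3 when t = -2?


Using direct substitution:
  5 * (-2)^2 = 20
  4 * (-2)^1 = -8
  constant: -3
Sum = 20 - 8 - 3 = 9


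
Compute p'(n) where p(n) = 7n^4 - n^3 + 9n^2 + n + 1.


Apply the power rule term by term:
  d/dn(7n^4) = 28n^3
  d/dn(-n^3) = -3n^2
  d/dn(9n^2) = 18n
  d/dn(n) = 1
  d/dn(1) = 0
p'(n) = 28n^3 - 3n^2 + 18n + 1


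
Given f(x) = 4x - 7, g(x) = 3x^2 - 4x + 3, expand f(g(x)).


Substitute g(x) into f:
f(g(x)) = 4*(3x^2 - 4x + 3) + (-7)
Expand and combine: 12x^2 - 16x + 5


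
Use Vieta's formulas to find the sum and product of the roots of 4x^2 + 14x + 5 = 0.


For ax^2+bx+c=0: sum = -b/a, product = c/a.
a=4, b=14, c=5
Sum = -(14)/4 = -7/2
Product = (5)/4 = 5/4


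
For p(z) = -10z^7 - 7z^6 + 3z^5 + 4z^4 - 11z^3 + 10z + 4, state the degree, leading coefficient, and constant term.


Highest power of z is 7, with coefficient -10. Constant term is 4.
Degree = 7, leading coefficient = -10, constant term = 4


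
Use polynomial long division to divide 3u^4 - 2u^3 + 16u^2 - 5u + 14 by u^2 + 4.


(3u^4 - 2u^3 + 16u^2 - 5u + 14) / (u^2 + 4)
Step 1: 3u^2 * (u^2 + 4) = 3u^4 + 12u^2; subtract.
Step 2: -2u * (u^2 + 4) = -2u^3 - 8u; subtract.
Step 3: 4 * (u^2 + 4) = 4u^2 + 16; subtract.
Quotient: 3u^2 - 2u + 4, Remainder: 3u - 2


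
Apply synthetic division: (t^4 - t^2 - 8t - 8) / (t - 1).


Synthetic division with c = 1. Coefficients: 1, 0, -1, -8, -8
Bring down 1.
  1 * 1 = 1; 1 + 0 = 1
  1 * 1 = 1; 1 - 1 = 0
  0 * 1 = 0; 0 - 8 = -8
  -8 * 1 = -8; -8 - 8 = -16
Quotient: t^3 + t^2 - 8, Remainder: -16


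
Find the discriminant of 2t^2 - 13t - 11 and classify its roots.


D = b^2 - 4ac = (-13)^2 - 4(2)(-11) = 169 + 88 = 257
Since D > 0: two distinct irrational roots


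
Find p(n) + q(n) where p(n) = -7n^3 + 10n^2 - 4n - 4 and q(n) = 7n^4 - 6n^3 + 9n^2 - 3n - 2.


Align terms by degree and add:
  -7n^3 + 10n^2 - 4n - 4
+ 7n^4 - 6n^3 + 9n^2 - 3n - 2
= 7n^4 - 13n^3 + 19n^2 - 7n - 6


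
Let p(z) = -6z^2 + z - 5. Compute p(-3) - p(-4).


p(-3) = -62
p(-4) = -105
p(-3) - p(-4) = -62 + 105 = 43


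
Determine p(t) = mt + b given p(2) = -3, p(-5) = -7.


p(t) = mt + b. Using p(2)=-3, p(-5)=-7:
m = (-3 + 7)/(2 + 5) = 4/7 = 4/7
b = -3 - m*(2) = -3 - 8/7 = -29/7
p(t) = (4/7)t - (29/7)


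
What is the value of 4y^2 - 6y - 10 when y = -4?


Using direct substitution:
  4 * (-4)^2 = 64
  -6 * (-4)^1 = 24
  constant: -10
Sum = 64 + 24 - 10 = 78


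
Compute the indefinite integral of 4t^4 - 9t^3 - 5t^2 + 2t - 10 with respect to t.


Reverse power rule on each term:
  ∫ 4t^4 dt = (4/5)t^5
  ∫ -9t^3 dt = -(9/4)t^4
  ∫ -5t^2 dt = -(5/3)t^3
  ∫ 2t dt = t^2
  ∫ -10 dt = -10t
F(t) = (4/5)t^5 - (9/4)t^4 - (5/3)t^3 + t^2 - 10t + C


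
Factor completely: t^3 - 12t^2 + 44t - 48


Try integer roots (divisors of -48). t=4: p(4)=0.
Divide out (t - 4): quotient is t^2 - 8t + 12.
Factor the quadratic: (t - 6)(t - 2)
Result: (t - 4)(t - 6)(t - 2)


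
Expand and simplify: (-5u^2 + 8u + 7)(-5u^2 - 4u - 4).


Distribute each term of the first polynomial:
  (-5u^2)(-5u^2 - 4u - 4) = 25u^4 + 20u^3 + 20u^2
  (8u)(-5u^2 - 4u - 4) = -40u^3 - 32u^2 - 32u
  (7)(-5u^2 - 4u - 4) = -35u^2 - 28u - 28
Sum: 25u^4 - 20u^3 - 47u^2 - 60u - 28


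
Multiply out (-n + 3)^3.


Expand (-n + 3)^3 by repeated multiplication:
  (-n + 3)^2 = n^2 - 6n + 9
= -n^3 + 9n^2 - 27n + 27


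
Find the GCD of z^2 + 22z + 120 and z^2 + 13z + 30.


Factor each:
  z^2 + 22z + 120 = (z + 10)(z + 12)
  z^2 + 13z + 30 = (z + 10)(z + 3)
Common monic factor: z + 10


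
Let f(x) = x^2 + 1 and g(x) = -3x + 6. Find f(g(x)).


Substitute g(x) into f:
f(g(x)) = 1*(-3x + 6)^2 + 1
(-3x + 6)^2 = 9x^2 - 36x + 36
Expand and combine: 9x^2 - 36x + 37


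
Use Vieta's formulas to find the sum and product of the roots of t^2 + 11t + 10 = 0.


For at^2+bt+c=0: sum = -b/a, product = c/a.
a=1, b=11, c=10
Sum = -(11)/1 = -11
Product = (10)/1 = 10


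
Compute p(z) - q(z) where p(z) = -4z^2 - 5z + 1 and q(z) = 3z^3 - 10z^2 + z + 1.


Distribute the minus sign:
  (-4z^2 - 5z + 1)
- (3z^3 - 10z^2 + z + 1)
Negate second polynomial: -3z^3 + 10z^2 - z - 1
Add: -3z^3 + 6z^2 - 6z


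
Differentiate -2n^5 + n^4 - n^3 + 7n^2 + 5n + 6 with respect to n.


Apply the power rule term by term:
  d/dn(-2n^5) = -10n^4
  d/dn(n^4) = 4n^3
  d/dn(-n^3) = -3n^2
  d/dn(7n^2) = 14n
  d/dn(5n) = 5
  d/dn(6) = 0
p'(n) = -10n^4 + 4n^3 - 3n^2 + 14n + 5


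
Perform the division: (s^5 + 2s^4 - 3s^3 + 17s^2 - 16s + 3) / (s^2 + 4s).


(s^5 + 2s^4 - 3s^3 + 17s^2 - 16s + 3) / (s^2 + 4s)
Step 1: s^3 * (s^2 + 4s) = s^5 + 4s^4; subtract.
Step 2: -2s^2 * (s^2 + 4s) = -2s^4 - 8s^3; subtract.
Step 3: 5s * (s^2 + 4s) = 5s^3 + 20s^2; subtract.
Step 4: -3 * (s^2 + 4s) = -3s^2 - 12s; subtract.
Quotient: s^3 - 2s^2 + 5s - 3, Remainder: -4s + 3


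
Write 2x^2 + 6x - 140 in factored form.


Roots satisfy r1 + r2 = -b/a = -3 and r1*r2 = c/a = -70.
So r1 = -10, r2 = 7.
2x^2 + 6x - 140 = 2(x - r1)(x - r2) = 2(x + 10)(x - 7)


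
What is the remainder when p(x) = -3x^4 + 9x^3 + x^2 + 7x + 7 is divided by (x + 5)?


By the Remainder Theorem, the remainder equals p(-5):
  -3*(-5)^4 = -1875
  9*(-5)^3 = -1125
  1*(-5)^2 = 25
  7*(-5)^1 = -35
  constant: 7
Sum: -1875 - 1125 + 25 - 35 + 7 = -3003


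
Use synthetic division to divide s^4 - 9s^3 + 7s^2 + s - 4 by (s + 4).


Synthetic division with c = -4. Coefficients: 1, -9, 7, 1, -4
Bring down 1.
  1 * -4 = -4; -4 - 9 = -13
  -13 * -4 = 52; 52 + 7 = 59
  59 * -4 = -236; -236 + 1 = -235
  -235 * -4 = 940; 940 - 4 = 936
Quotient: s^3 - 13s^2 + 59s - 235, Remainder: 936


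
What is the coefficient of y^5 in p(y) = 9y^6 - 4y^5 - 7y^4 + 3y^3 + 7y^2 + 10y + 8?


Read off the coefficient of y^5: -4


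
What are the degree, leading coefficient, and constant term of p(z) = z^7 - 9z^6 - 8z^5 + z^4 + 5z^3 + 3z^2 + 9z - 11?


Highest power of z is 7, with coefficient 1. Constant term is -11.
Degree = 7, leading coefficient = 1, constant term = -11


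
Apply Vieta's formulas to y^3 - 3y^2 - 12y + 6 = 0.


Monic cubic y^3+by^2+cy+d=0: sum=-b, pairwise sum=c, product=-d.
b=-3, c=-12, d=6
r1+r2+r3 = 3
r1r2+r1r3+r2r3 = -12
r1r2r3 = -6


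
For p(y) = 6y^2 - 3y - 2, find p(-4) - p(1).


p(-4) = 106
p(1) = 1
p(-4) - p(1) = 106 - 1 = 105


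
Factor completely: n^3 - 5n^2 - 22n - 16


Try integer roots (divisors of -16). n=-2: p(-2)=0.
Divide out (n + 2): quotient is n^2 - 7n - 8.
Factor the quadratic: (n + 1)(n - 8)
Result: (n + 2)(n + 1)(n - 8)


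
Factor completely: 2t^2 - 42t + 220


Roots satisfy r1 + r2 = -b/a = 21 and r1*r2 = c/a = 110.
So r1 = 11, r2 = 10.
2t^2 - 42t + 220 = 2(t - r1)(t - r2) = 2(t - 11)(t - 10)


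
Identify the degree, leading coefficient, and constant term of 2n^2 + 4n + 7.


Highest power of n is 2, with coefficient 2. Constant term is 7.
Degree = 2, leading coefficient = 2, constant term = 7


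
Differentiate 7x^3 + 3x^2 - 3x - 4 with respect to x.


Apply the power rule term by term:
  d/dx(7x^3) = 21x^2
  d/dx(3x^2) = 6x
  d/dx(-3x) = -3
  d/dx(-4) = 0
p'(x) = 21x^2 + 6x - 3


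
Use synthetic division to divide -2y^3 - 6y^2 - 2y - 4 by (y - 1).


Synthetic division with c = 1. Coefficients: -2, -6, -2, -4
Bring down -2.
  -2 * 1 = -2; -2 - 6 = -8
  -8 * 1 = -8; -8 - 2 = -10
  -10 * 1 = -10; -10 - 4 = -14
Quotient: -2y^2 - 8y - 10, Remainder: -14


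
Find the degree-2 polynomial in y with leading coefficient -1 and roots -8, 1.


p(y) = -(y + 8)(y - 1)
Expand: -y^2 - 7y + 8


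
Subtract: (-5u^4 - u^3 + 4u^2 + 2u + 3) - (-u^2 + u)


Distribute the minus sign:
  (-5u^4 - u^3 + 4u^2 + 2u + 3)
- (-u^2 + u)
Negate second polynomial: u^2 - u
Add: -5u^4 - u^3 + 5u^2 + u + 3


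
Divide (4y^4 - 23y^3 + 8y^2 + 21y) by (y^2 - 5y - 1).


(4y^4 - 23y^3 + 8y^2 + 21y) / (y^2 - 5y - 1)
Step 1: 4y^2 * (y^2 - 5y - 1) = 4y^4 - 20y^3 - 4y^2; subtract.
Step 2: -3y * (y^2 - 5y - 1) = -3y^3 + 15y^2 + 3y; subtract.
Step 3: -3 * (y^2 - 5y - 1) = -3y^2 + 15y + 3; subtract.
Quotient: 4y^2 - 3y - 3, Remainder: 3y - 3


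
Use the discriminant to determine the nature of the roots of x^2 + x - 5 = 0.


D = b^2 - 4ac = (1)^2 - 4(1)(-5) = 1 + 20 = 21
Since D > 0: two distinct irrational roots


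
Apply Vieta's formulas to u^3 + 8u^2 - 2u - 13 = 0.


Monic cubic u^3+bu^2+cu+d=0: sum=-b, pairwise sum=c, product=-d.
b=8, c=-2, d=-13
r1+r2+r3 = -8
r1r2+r1r3+r2r3 = -2
r1r2r3 = 13


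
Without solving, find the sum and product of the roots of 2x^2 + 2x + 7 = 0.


For ax^2+bx+c=0: sum = -b/a, product = c/a.
a=2, b=2, c=7
Sum = -(2)/2 = -1
Product = (7)/2 = 7/2


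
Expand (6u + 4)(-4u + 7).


Distribute each term of the first polynomial:
  (6u)(-4u + 7) = -24u^2 + 42u
  (4)(-4u + 7) = -16u + 28
Sum: -24u^2 + 26u + 28


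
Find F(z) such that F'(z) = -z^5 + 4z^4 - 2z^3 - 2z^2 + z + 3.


Reverse power rule on each term:
  ∫ -z^5 dz = -(1/6)z^6
  ∫ 4z^4 dz = (4/5)z^5
  ∫ -2z^3 dz = -(1/2)z^4
  ∫ -2z^2 dz = -(2/3)z^3
  ∫ z dz = (1/2)z^2
  ∫ 3 dz = 3z
F(z) = -(1/6)z^6 + (4/5)z^5 - (1/2)z^4 - (2/3)z^3 + (1/2)z^2 + 3z + C


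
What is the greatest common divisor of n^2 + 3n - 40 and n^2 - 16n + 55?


Factor each:
  n^2 + 3n - 40 = (n - 5)(n + 8)
  n^2 - 16n + 55 = (n - 5)(n - 11)
Common monic factor: n - 5


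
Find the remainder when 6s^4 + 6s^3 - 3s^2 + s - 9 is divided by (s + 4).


By the Remainder Theorem, the remainder equals p(-4):
  6*(-4)^4 = 1536
  6*(-4)^3 = -384
  -3*(-4)^2 = -48
  1*(-4)^1 = -4
  constant: -9
Sum: 1536 - 384 - 48 - 4 - 9 = 1091


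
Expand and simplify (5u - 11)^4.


Expand (5u - 11)^4 by repeated multiplication:
  (5u - 11)^2 = 25u^2 - 110u + 121
  (5u - 11)^3 = 125u^3 - 825u^2 + 1815u - 1331
= 625u^4 - 5500u^3 + 18150u^2 - 26620u + 14641


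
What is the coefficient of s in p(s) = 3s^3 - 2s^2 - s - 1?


Read off the coefficient of s: -1


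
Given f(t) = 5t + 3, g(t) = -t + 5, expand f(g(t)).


Substitute g(t) into f:
f(g(t)) = 5*(-t + 5) + 3
Expand and combine: -5t + 28


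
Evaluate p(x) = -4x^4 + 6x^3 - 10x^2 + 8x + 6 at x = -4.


Using direct substitution:
  -4 * (-4)^4 = -1024
  6 * (-4)^3 = -384
  -10 * (-4)^2 = -160
  8 * (-4)^1 = -32
  constant: 6
Sum = -1024 - 384 - 160 - 32 + 6 = -1594


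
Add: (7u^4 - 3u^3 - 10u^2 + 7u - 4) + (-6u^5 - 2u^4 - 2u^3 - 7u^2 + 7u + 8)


Align terms by degree and add:
  7u^4 - 3u^3 - 10u^2 + 7u - 4
  -6u^5 - 2u^4 - 2u^3 - 7u^2 + 7u + 8
= -6u^5 + 5u^4 - 5u^3 - 17u^2 + 14u + 4


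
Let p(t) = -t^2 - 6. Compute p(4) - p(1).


p(4) = -22
p(1) = -7
p(4) - p(1) = -22 + 7 = -15


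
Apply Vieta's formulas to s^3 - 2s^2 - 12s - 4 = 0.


Monic cubic s^3+bs^2+cs+d=0: sum=-b, pairwise sum=c, product=-d.
b=-2, c=-12, d=-4
r1+r2+r3 = 2
r1r2+r1r3+r2r3 = -12
r1r2r3 = 4


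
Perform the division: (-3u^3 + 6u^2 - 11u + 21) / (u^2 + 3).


(-3u^3 + 6u^2 - 11u + 21) / (u^2 + 3)
Step 1: -3u * (u^2 + 3) = -3u^3 - 9u; subtract.
Step 2: 6 * (u^2 + 3) = 6u^2 + 18; subtract.
Quotient: -3u + 6, Remainder: -2u + 3


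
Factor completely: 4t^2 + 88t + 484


Roots satisfy r1 + r2 = -b/a = -22 and r1*r2 = c/a = 121.
So r1 = -11, r2 = -11.
4t^2 + 88t + 484 = 4(t - r1)(t - r2) = 4(t + 11)(t + 11)


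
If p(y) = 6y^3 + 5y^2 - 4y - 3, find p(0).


Using direct substitution:
  6 * (0)^3 = 0
  5 * (0)^2 = 0
  -4 * (0)^1 = 0
  constant: -3
Sum = 0 + 0 + 0 - 3 = -3


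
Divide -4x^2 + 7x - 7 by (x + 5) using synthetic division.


Synthetic division with c = -5. Coefficients: -4, 7, -7
Bring down -4.
  -4 * -5 = 20; 20 + 7 = 27
  27 * -5 = -135; -135 - 7 = -142
Quotient: -4x + 27, Remainder: -142


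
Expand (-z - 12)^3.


Expand (-z - 12)^3 by repeated multiplication:
  (-z - 12)^2 = z^2 + 24z + 144
= -z^3 - 36z^2 - 432z - 1728


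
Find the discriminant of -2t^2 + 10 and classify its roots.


D = b^2 - 4ac = (0)^2 - 4(-2)(10) = 0 + 80 = 80
Since D > 0: two distinct irrational roots


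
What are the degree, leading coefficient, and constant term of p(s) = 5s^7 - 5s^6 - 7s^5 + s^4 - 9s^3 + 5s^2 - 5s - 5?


Highest power of s is 7, with coefficient 5. Constant term is -5.
Degree = 7, leading coefficient = 5, constant term = -5


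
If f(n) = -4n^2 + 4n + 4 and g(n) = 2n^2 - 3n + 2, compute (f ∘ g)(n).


Substitute g(n) into f:
f(g(n)) = -4*(2n^2 - 3n + 2)^2 + 4*(2n^2 - 3n + 2) + 4
(2n^2 - 3n + 2)^2 = 4n^4 - 12n^3 + 17n^2 - 12n + 4
Expand and combine: -16n^4 + 48n^3 - 60n^2 + 36n - 4


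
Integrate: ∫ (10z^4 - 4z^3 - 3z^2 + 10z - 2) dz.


Reverse power rule on each term:
  ∫ 10z^4 dz = 2z^5
  ∫ -4z^3 dz = -z^4
  ∫ -3z^2 dz = -z^3
  ∫ 10z dz = 5z^2
  ∫ -2 dz = -2z
F(z) = 2z^5 - z^4 - z^3 + 5z^2 - 2z + C


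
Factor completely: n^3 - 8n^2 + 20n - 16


Try integer roots (divisors of -16). n=2: p(2)=0.
Divide out (n - 2): quotient is n^2 - 6n + 8.
Factor the quadratic: (n - 4)(n - 2)
Result: (n - 2)(n - 4)(n - 2)


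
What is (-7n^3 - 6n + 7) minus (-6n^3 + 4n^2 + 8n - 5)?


Distribute the minus sign:
  (-7n^3 - 6n + 7)
- (-6n^3 + 4n^2 + 8n - 5)
Negate second polynomial: 6n^3 - 4n^2 - 8n + 5
Add: -n^3 - 4n^2 - 14n + 12


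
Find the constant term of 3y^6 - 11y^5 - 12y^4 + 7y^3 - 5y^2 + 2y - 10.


Read off the constant term: -10


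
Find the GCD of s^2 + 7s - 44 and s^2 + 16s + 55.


Factor each:
  s^2 + 7s - 44 = (s + 11)(s - 4)
  s^2 + 16s + 55 = (s + 11)(s + 5)
Common monic factor: s + 11


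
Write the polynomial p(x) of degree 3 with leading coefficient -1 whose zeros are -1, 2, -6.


p(x) = -(x + 1)(x - 2)(x + 6)
Expand: -x^3 - 5x^2 + 8x + 12


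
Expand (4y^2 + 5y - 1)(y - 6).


Distribute each term of the first polynomial:
  (4y^2)(y - 6) = 4y^3 - 24y^2
  (5y)(y - 6) = 5y^2 - 30y
  (-1)(y - 6) = -y + 6
Sum: 4y^3 - 19y^2 - 31y + 6


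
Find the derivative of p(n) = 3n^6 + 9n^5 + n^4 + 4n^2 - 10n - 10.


Apply the power rule term by term:
  d/dn(3n^6) = 18n^5
  d/dn(9n^5) = 45n^4
  d/dn(n^4) = 4n^3
  d/dn(4n^2) = 8n
  d/dn(-10n) = -10
  d/dn(-10) = 0
p'(n) = 18n^5 + 45n^4 + 4n^3 + 8n - 10


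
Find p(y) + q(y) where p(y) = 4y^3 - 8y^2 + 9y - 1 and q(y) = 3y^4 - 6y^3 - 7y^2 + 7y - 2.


Align terms by degree and add:
  4y^3 - 8y^2 + 9y - 1
+ 3y^4 - 6y^3 - 7y^2 + 7y - 2
= 3y^4 - 2y^3 - 15y^2 + 16y - 3


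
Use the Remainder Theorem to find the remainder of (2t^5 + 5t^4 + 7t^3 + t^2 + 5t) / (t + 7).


By the Remainder Theorem, the remainder equals p(-7):
  2*(-7)^5 = -33614
  5*(-7)^4 = 12005
  7*(-7)^3 = -2401
  1*(-7)^2 = 49
  5*(-7)^1 = -35
  constant: 0
Sum: -33614 + 12005 - 2401 + 49 - 35 + 0 = -23996


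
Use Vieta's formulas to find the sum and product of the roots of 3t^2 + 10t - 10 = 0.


For at^2+bt+c=0: sum = -b/a, product = c/a.
a=3, b=10, c=-10
Sum = -(10)/3 = -10/3
Product = (-10)/3 = -10/3


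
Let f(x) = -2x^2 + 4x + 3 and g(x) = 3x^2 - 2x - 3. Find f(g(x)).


Substitute g(x) into f:
f(g(x)) = -2*(3x^2 - 2x - 3)^2 + 4*(3x^2 - 2x - 3) + 3
(3x^2 - 2x - 3)^2 = 9x^4 - 12x^3 - 14x^2 + 12x + 9
Expand and combine: -18x^4 + 24x^3 + 40x^2 - 32x - 27


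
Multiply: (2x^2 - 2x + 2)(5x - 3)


Distribute each term of the first polynomial:
  (2x^2)(5x - 3) = 10x^3 - 6x^2
  (-2x)(5x - 3) = -10x^2 + 6x
  (2)(5x - 3) = 10x - 6
Sum: 10x^3 - 16x^2 + 16x - 6


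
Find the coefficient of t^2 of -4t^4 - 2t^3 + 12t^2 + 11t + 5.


Read off the coefficient of t^2: 12


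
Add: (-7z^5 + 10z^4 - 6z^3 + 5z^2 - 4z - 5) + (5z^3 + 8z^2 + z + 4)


Align terms by degree and add:
  -7z^5 + 10z^4 - 6z^3 + 5z^2 - 4z - 5
+ 5z^3 + 8z^2 + z + 4
= -7z^5 + 10z^4 - z^3 + 13z^2 - 3z - 1


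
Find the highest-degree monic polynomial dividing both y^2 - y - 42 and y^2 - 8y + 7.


Factor each:
  y^2 - y - 42 = (y - 7)(y + 6)
  y^2 - 8y + 7 = (y - 7)(y - 1)
Common monic factor: y - 7


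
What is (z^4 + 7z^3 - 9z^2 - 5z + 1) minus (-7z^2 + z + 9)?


Distribute the minus sign:
  (z^4 + 7z^3 - 9z^2 - 5z + 1)
- (-7z^2 + z + 9)
Negate second polynomial: 7z^2 - z - 9
Add: z^4 + 7z^3 - 2z^2 - 6z - 8


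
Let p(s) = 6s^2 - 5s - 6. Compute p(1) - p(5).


p(1) = -5
p(5) = 119
p(1) - p(5) = -5 - 119 = -124


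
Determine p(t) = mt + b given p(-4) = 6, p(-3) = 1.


p(t) = mt + b. Using p(-4)=6, p(-3)=1:
m = (6 - 1)/(-4 + 3) = 5/-1 = -5
b = 6 - m*(-4) = 6 - 20 = -14
p(t) = -5t - 14


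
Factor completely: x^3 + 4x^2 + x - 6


Try integer roots (divisors of -6). x=-3: p(-3)=0.
Divide out (x + 3): quotient is x^2 + x - 2.
Factor the quadratic: (x + 2)(x - 1)
Result: (x + 3)(x + 2)(x - 1)


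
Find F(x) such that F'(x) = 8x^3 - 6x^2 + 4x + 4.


Reverse power rule on each term:
  ∫ 8x^3 dx = 2x^4
  ∫ -6x^2 dx = -2x^3
  ∫ 4x dx = 2x^2
  ∫ 4 dx = 4x
F(x) = 2x^4 - 2x^3 + 2x^2 + 4x + C


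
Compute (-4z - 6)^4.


Expand (-4z - 6)^4 by repeated multiplication:
  (-4z - 6)^2 = 16z^2 + 48z + 36
  (-4z - 6)^3 = -64z^3 - 288z^2 - 432z - 216
= 256z^4 + 1536z^3 + 3456z^2 + 3456z + 1296


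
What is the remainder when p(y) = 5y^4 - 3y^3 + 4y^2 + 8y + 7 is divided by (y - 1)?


By the Remainder Theorem, the remainder equals p(1):
  5*(1)^4 = 5
  -3*(1)^3 = -3
  4*(1)^2 = 4
  8*(1)^1 = 8
  constant: 7
Sum: 5 - 3 + 4 + 8 + 7 = 21


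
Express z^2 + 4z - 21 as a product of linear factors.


Roots satisfy r1 + r2 = -b/a = -4 and r1*r2 = c/a = -21.
So r1 = 3, r2 = -7.
z^2 + 4z - 21 = (z - r1)(z - r2) = (z - 3)(z + 7)


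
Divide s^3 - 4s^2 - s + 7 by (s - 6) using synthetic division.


Synthetic division with c = 6. Coefficients: 1, -4, -1, 7
Bring down 1.
  1 * 6 = 6; 6 - 4 = 2
  2 * 6 = 12; 12 - 1 = 11
  11 * 6 = 66; 66 + 7 = 73
Quotient: s^2 + 2s + 11, Remainder: 73


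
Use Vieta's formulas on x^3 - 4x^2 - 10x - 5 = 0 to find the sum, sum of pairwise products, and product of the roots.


Monic cubic x^3+bx^2+cx+d=0: sum=-b, pairwise sum=c, product=-d.
b=-4, c=-10, d=-5
r1+r2+r3 = 4
r1r2+r1r3+r2r3 = -10
r1r2r3 = 5


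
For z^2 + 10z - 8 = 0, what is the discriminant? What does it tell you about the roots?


D = b^2 - 4ac = (10)^2 - 4(1)(-8) = 100 + 32 = 132
Since D > 0: two distinct irrational roots


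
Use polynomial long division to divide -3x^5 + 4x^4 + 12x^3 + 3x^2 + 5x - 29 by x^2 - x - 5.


(-3x^5 + 4x^4 + 12x^3 + 3x^2 + 5x - 29) / (x^2 - x - 5)
Step 1: -3x^3 * (x^2 - x - 5) = -3x^5 + 3x^4 + 15x^3; subtract.
Step 2: x^2 * (x^2 - x - 5) = x^4 - x^3 - 5x^2; subtract.
Step 3: -2x * (x^2 - x - 5) = -2x^3 + 2x^2 + 10x; subtract.
Step 4: 6 * (x^2 - x - 5) = 6x^2 - 6x - 30; subtract.
Quotient: -3x^3 + x^2 - 2x + 6, Remainder: x + 1


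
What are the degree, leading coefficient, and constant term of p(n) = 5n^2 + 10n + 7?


Highest power of n is 2, with coefficient 5. Constant term is 7.
Degree = 2, leading coefficient = 5, constant term = 7


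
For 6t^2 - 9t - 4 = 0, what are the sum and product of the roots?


For at^2+bt+c=0: sum = -b/a, product = c/a.
a=6, b=-9, c=-4
Sum = -(-9)/6 = 3/2
Product = (-4)/6 = -2/3


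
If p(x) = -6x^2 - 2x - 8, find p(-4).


Using direct substitution:
  -6 * (-4)^2 = -96
  -2 * (-4)^1 = 8
  constant: -8
Sum = -96 + 8 - 8 = -96


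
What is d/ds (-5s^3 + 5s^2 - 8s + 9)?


Apply the power rule term by term:
  d/ds(-5s^3) = -15s^2
  d/ds(5s^2) = 10s
  d/ds(-8s) = -8
  d/ds(9) = 0
p'(s) = -15s^2 + 10s - 8


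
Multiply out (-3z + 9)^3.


Expand (-3z + 9)^3 by repeated multiplication:
  (-3z + 9)^2 = 9z^2 - 54z + 81
= -27z^3 + 243z^2 - 729z + 729


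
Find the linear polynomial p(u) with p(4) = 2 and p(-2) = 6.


p(u) = mu + b. Using p(4)=2, p(-2)=6:
m = (2 - 6)/(4 + 2) = -4/6 = -2/3
b = 2 - m*(4) = 2 + 8/3 = 14/3
p(u) = -(2/3)u + (14/3)


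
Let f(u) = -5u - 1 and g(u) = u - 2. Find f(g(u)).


Substitute g(u) into f:
f(g(u)) = -5*(u - 2) + (-1)
Expand and combine: -5u + 9


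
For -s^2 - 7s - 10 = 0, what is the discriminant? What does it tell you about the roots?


D = b^2 - 4ac = (-7)^2 - 4(-1)(-10) = 49 - 40 = 9
Since D > 0: two distinct rational roots


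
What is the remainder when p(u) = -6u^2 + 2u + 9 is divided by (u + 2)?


By the Remainder Theorem, the remainder equals p(-2):
  -6*(-2)^2 = -24
  2*(-2)^1 = -4
  constant: 9
Sum: -24 - 4 + 9 = -19


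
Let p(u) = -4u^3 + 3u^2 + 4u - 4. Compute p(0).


Using direct substitution:
  -4 * (0)^3 = 0
  3 * (0)^2 = 0
  4 * (0)^1 = 0
  constant: -4
Sum = 0 + 0 + 0 - 4 = -4


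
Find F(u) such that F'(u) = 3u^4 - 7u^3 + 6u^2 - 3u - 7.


Reverse power rule on each term:
  ∫ 3u^4 du = (3/5)u^5
  ∫ -7u^3 du = -(7/4)u^4
  ∫ 6u^2 du = 2u^3
  ∫ -3u du = -(3/2)u^2
  ∫ -7 du = -7u
F(u) = (3/5)u^5 - (7/4)u^4 + 2u^3 - (3/2)u^2 - 7u + C


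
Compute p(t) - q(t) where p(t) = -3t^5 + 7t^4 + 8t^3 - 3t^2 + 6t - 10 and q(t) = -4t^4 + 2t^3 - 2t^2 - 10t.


Distribute the minus sign:
  (-3t^5 + 7t^4 + 8t^3 - 3t^2 + 6t - 10)
- (-4t^4 + 2t^3 - 2t^2 - 10t)
Negate second polynomial: 4t^4 - 2t^3 + 2t^2 + 10t
Add: -3t^5 + 11t^4 + 6t^3 - t^2 + 16t - 10


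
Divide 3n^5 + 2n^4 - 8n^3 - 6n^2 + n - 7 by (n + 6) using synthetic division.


Synthetic division with c = -6. Coefficients: 3, 2, -8, -6, 1, -7
Bring down 3.
  3 * -6 = -18; -18 + 2 = -16
  -16 * -6 = 96; 96 - 8 = 88
  88 * -6 = -528; -528 - 6 = -534
  -534 * -6 = 3204; 3204 + 1 = 3205
  3205 * -6 = -19230; -19230 - 7 = -19237
Quotient: 3n^4 - 16n^3 + 88n^2 - 534n + 3205, Remainder: -19237


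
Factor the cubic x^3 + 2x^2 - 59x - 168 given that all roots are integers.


Try integer roots (divisors of -168). x=8: p(8)=0.
Divide out (x - 8): quotient is x^2 + 10x + 21.
Factor the quadratic: (x + 3)(x + 7)
Result: (x - 8)(x + 3)(x + 7)


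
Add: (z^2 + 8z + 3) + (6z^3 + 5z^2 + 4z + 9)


Align terms by degree and add:
  z^2 + 8z + 3
+ 6z^3 + 5z^2 + 4z + 9
= 6z^3 + 6z^2 + 12z + 12


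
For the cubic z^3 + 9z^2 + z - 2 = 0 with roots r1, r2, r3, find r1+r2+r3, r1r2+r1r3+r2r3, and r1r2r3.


Monic cubic z^3+bz^2+cz+d=0: sum=-b, pairwise sum=c, product=-d.
b=9, c=1, d=-2
r1+r2+r3 = -9
r1r2+r1r3+r2r3 = 1
r1r2r3 = 2


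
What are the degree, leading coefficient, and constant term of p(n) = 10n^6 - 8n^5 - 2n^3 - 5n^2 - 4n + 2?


Highest power of n is 6, with coefficient 10. Constant term is 2.
Degree = 6, leading coefficient = 10, constant term = 2


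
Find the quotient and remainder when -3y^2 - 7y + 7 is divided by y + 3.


(-3y^2 - 7y + 7) / (y + 3)
Step 1: -3y * (y + 3) = -3y^2 - 9y; subtract.
Step 2: 2 * (y + 3) = 2y + 6; subtract.
Quotient: -3y + 2, Remainder: 1


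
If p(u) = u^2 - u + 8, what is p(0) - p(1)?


p(0) = 8
p(1) = 8
p(0) - p(1) = 8 - 8 = 0


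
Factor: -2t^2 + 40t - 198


Roots satisfy r1 + r2 = -b/a = 20 and r1*r2 = c/a = 99.
So r1 = 9, r2 = 11.
-2t^2 + 40t - 198 = -2(t - r1)(t - r2) = -2(t - 9)(t - 11)


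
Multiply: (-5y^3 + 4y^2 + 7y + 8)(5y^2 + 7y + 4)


Distribute each term of the first polynomial:
  (-5y^3)(5y^2 + 7y + 4) = -25y^5 - 35y^4 - 20y^3
  (4y^2)(5y^2 + 7y + 4) = 20y^4 + 28y^3 + 16y^2
  (7y)(5y^2 + 7y + 4) = 35y^3 + 49y^2 + 28y
  (8)(5y^2 + 7y + 4) = 40y^2 + 56y + 32
Sum: -25y^5 - 15y^4 + 43y^3 + 105y^2 + 84y + 32


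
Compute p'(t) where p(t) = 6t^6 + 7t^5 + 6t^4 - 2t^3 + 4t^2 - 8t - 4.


Apply the power rule term by term:
  d/dt(6t^6) = 36t^5
  d/dt(7t^5) = 35t^4
  d/dt(6t^4) = 24t^3
  d/dt(-2t^3) = -6t^2
  d/dt(4t^2) = 8t
  d/dt(-8t) = -8
  d/dt(-4) = 0
p'(t) = 36t^5 + 35t^4 + 24t^3 - 6t^2 + 8t - 8


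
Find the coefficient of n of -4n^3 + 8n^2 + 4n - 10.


Read off the coefficient of n: 4


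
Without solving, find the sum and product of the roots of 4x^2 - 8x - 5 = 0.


For ax^2+bx+c=0: sum = -b/a, product = c/a.
a=4, b=-8, c=-5
Sum = -(-8)/4 = 2
Product = (-5)/4 = -5/4


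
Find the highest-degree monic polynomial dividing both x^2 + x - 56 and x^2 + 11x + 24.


Factor each:
  x^2 + x - 56 = (x + 8)(x - 7)
  x^2 + 11x + 24 = (x + 8)(x + 3)
Common monic factor: x + 8


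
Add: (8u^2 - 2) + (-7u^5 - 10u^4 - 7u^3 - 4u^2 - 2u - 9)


Align terms by degree and add:
  8u^2 - 2
  -7u^5 - 10u^4 - 7u^3 - 4u^2 - 2u - 9
= -7u^5 - 10u^4 - 7u^3 + 4u^2 - 2u - 11


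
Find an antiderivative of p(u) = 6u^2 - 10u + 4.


Reverse power rule on each term:
  ∫ 6u^2 du = 2u^3
  ∫ -10u du = -5u^2
  ∫ 4 du = 4u
F(u) = 2u^3 - 5u^2 + 4u + C


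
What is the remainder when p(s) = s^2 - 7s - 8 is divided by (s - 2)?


By the Remainder Theorem, the remainder equals p(2):
  1*(2)^2 = 4
  -7*(2)^1 = -14
  constant: -8
Sum: 4 - 14 - 8 = -18


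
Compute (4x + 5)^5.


Expand (4x + 5)^5 by repeated multiplication:
  (4x + 5)^2 = 16x^2 + 40x + 25
  (4x + 5)^3 = 64x^3 + 240x^2 + 300x + 125
  (4x + 5)^4 = 256x^4 + 1280x^3 + 2400x^2 + 2000x + 625
= 1024x^5 + 6400x^4 + 16000x^3 + 20000x^2 + 12500x + 3125


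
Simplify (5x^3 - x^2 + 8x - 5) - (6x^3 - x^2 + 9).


Distribute the minus sign:
  (5x^3 - x^2 + 8x - 5)
- (6x^3 - x^2 + 9)
Negate second polynomial: -6x^3 + x^2 - 9
Add: -x^3 + 8x - 14


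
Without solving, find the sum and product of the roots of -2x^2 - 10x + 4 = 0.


For ax^2+bx+c=0: sum = -b/a, product = c/a.
a=-2, b=-10, c=4
Sum = -(-10)/-2 = -5
Product = (4)/-2 = -2


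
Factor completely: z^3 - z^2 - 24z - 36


Try integer roots (divisors of -36). z=6: p(6)=0.
Divide out (z - 6): quotient is z^2 + 5z + 6.
Factor the quadratic: (z + 2)(z + 3)
Result: (z - 6)(z + 2)(z + 3)


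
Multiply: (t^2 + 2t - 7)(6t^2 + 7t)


Distribute each term of the first polynomial:
  (t^2)(6t^2 + 7t) = 6t^4 + 7t^3
  (2t)(6t^2 + 7t) = 12t^3 + 14t^2
  (-7)(6t^2 + 7t) = -42t^2 - 49t
Sum: 6t^4 + 19t^3 - 28t^2 - 49t


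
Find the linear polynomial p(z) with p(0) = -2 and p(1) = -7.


p(z) = mz + b. Using p(0)=-2, p(1)=-7:
m = (-2 + 7)/(0 - 1) = 5/-1 = -5
b = -2 - m*(0) = -2 = -2
p(z) = -5z - 2


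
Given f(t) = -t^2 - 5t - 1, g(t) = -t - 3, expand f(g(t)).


Substitute g(t) into f:
f(g(t)) = -1*(-t - 3)^2 + (-5)*(-t - 3) + (-1)
(-t - 3)^2 = t^2 + 6t + 9
Expand and combine: -t^2 - t + 5


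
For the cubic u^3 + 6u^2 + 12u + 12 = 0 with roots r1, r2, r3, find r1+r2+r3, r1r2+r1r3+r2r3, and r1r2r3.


Monic cubic u^3+bu^2+cu+d=0: sum=-b, pairwise sum=c, product=-d.
b=6, c=12, d=12
r1+r2+r3 = -6
r1r2+r1r3+r2r3 = 12
r1r2r3 = -12


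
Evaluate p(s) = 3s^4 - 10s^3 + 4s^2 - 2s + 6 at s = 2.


Using direct substitution:
  3 * (2)^4 = 48
  -10 * (2)^3 = -80
  4 * (2)^2 = 16
  -2 * (2)^1 = -4
  constant: 6
Sum = 48 - 80 + 16 - 4 + 6 = -14


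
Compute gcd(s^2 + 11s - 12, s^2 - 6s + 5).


Factor each:
  s^2 + 11s - 12 = (s - 1)(s + 12)
  s^2 - 6s + 5 = (s - 1)(s - 5)
Common monic factor: s - 1


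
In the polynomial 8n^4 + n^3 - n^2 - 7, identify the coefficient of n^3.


Read off the coefficient of n^3: 1


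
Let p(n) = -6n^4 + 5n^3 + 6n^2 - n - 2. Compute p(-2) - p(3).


p(-2) = -112
p(3) = -302
p(-2) - p(3) = -112 + 302 = 190


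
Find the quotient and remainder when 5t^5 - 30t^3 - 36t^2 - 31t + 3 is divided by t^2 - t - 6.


(5t^5 - 30t^3 - 36t^2 - 31t + 3) / (t^2 - t - 6)
Step 1: 5t^3 * (t^2 - t - 6) = 5t^5 - 5t^4 - 30t^3; subtract.
Step 2: 5t^2 * (t^2 - t - 6) = 5t^4 - 5t^3 - 30t^2; subtract.
Step 3: 5t * (t^2 - t - 6) = 5t^3 - 5t^2 - 30t; subtract.
Step 4: -1 * (t^2 - t - 6) = -t^2 + t + 6; subtract.
Quotient: 5t^3 + 5t^2 + 5t - 1, Remainder: -2t - 3


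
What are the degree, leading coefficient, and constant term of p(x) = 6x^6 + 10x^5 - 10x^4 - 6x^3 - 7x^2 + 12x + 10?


Highest power of x is 6, with coefficient 6. Constant term is 10.
Degree = 6, leading coefficient = 6, constant term = 10


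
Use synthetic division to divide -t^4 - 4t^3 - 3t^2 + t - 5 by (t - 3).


Synthetic division with c = 3. Coefficients: -1, -4, -3, 1, -5
Bring down -1.
  -1 * 3 = -3; -3 - 4 = -7
  -7 * 3 = -21; -21 - 3 = -24
  -24 * 3 = -72; -72 + 1 = -71
  -71 * 3 = -213; -213 - 5 = -218
Quotient: -t^3 - 7t^2 - 24t - 71, Remainder: -218


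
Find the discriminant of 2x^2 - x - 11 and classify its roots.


D = b^2 - 4ac = (-1)^2 - 4(2)(-11) = 1 + 88 = 89
Since D > 0: two distinct irrational roots


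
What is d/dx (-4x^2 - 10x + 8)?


Apply the power rule term by term:
  d/dx(-4x^2) = -8x
  d/dx(-10x) = -10
  d/dx(8) = 0
p'(x) = -8x - 10


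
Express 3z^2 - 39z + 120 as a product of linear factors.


Roots satisfy r1 + r2 = -b/a = 13 and r1*r2 = c/a = 40.
So r1 = 5, r2 = 8.
3z^2 - 39z + 120 = 3(z - r1)(z - r2) = 3(z - 5)(z - 8)


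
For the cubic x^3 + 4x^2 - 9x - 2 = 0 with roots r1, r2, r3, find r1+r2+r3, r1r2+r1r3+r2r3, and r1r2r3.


Monic cubic x^3+bx^2+cx+d=0: sum=-b, pairwise sum=c, product=-d.
b=4, c=-9, d=-2
r1+r2+r3 = -4
r1r2+r1r3+r2r3 = -9
r1r2r3 = 2


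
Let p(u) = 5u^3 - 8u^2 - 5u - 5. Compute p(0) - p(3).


p(0) = -5
p(3) = 43
p(0) - p(3) = -5 - 43 = -48


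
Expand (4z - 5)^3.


Expand (4z - 5)^3 by repeated multiplication:
  (4z - 5)^2 = 16z^2 - 40z + 25
= 64z^3 - 240z^2 + 300z - 125


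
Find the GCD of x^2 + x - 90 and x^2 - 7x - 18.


Factor each:
  x^2 + x - 90 = (x - 9)(x + 10)
  x^2 - 7x - 18 = (x - 9)(x + 2)
Common monic factor: x - 9


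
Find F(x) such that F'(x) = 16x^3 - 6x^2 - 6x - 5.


Reverse power rule on each term:
  ∫ 16x^3 dx = 4x^4
  ∫ -6x^2 dx = -2x^3
  ∫ -6x dx = -3x^2
  ∫ -5 dx = -5x
F(x) = 4x^4 - 2x^3 - 3x^2 - 5x + C


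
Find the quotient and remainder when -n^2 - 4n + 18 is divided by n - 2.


(-n^2 - 4n + 18) / (n - 2)
Step 1: -n * (n - 2) = -n^2 + 2n; subtract.
Step 2: -6 * (n - 2) = -6n + 12; subtract.
Quotient: -n - 6, Remainder: 6


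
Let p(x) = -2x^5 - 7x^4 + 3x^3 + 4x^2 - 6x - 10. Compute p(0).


Using direct substitution:
  -2 * (0)^5 = 0
  -7 * (0)^4 = 0
  3 * (0)^3 = 0
  4 * (0)^2 = 0
  -6 * (0)^1 = 0
  constant: -10
Sum = 0 + 0 + 0 + 0 + 0 - 10 = -10


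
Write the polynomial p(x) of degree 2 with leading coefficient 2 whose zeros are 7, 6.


p(x) = 2(x - 7)(x - 6)
Expand: 2x^2 - 26x + 84


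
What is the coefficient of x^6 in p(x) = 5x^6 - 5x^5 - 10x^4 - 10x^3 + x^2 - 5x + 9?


Read off the coefficient of x^6: 5


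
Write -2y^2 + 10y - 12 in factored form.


Roots satisfy r1 + r2 = -b/a = 5 and r1*r2 = c/a = 6.
So r1 = 3, r2 = 2.
-2y^2 + 10y - 12 = -2(y - r1)(y - r2) = -2(y - 3)(y - 2)


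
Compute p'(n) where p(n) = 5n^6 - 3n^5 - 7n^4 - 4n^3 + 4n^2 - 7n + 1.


Apply the power rule term by term:
  d/dn(5n^6) = 30n^5
  d/dn(-3n^5) = -15n^4
  d/dn(-7n^4) = -28n^3
  d/dn(-4n^3) = -12n^2
  d/dn(4n^2) = 8n
  d/dn(-7n) = -7
  d/dn(1) = 0
p'(n) = 30n^5 - 15n^4 - 28n^3 - 12n^2 + 8n - 7


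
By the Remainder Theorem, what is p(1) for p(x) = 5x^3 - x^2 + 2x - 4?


By the Remainder Theorem, the remainder equals p(1):
  5*(1)^3 = 5
  -1*(1)^2 = -1
  2*(1)^1 = 2
  constant: -4
Sum: 5 - 1 + 2 - 4 = 2


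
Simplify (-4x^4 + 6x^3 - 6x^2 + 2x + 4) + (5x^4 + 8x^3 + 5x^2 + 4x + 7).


Align terms by degree and add:
  -4x^4 + 6x^3 - 6x^2 + 2x + 4
+ 5x^4 + 8x^3 + 5x^2 + 4x + 7
= x^4 + 14x^3 - x^2 + 6x + 11


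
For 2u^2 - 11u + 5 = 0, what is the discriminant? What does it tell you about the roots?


D = b^2 - 4ac = (-11)^2 - 4(2)(5) = 121 - 40 = 81
Since D > 0: two distinct rational roots


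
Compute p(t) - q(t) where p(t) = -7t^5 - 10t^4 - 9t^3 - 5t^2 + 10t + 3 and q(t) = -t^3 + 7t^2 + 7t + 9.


Distribute the minus sign:
  (-7t^5 - 10t^4 - 9t^3 - 5t^2 + 10t + 3)
- (-t^3 + 7t^2 + 7t + 9)
Negate second polynomial: t^3 - 7t^2 - 7t - 9
Add: -7t^5 - 10t^4 - 8t^3 - 12t^2 + 3t - 6


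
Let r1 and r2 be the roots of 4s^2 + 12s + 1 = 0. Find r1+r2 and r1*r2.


For as^2+bs+c=0: sum = -b/a, product = c/a.
a=4, b=12, c=1
Sum = -(12)/4 = -3
Product = (1)/4 = 1/4


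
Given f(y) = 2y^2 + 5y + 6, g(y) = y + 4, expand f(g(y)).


Substitute g(y) into f:
f(g(y)) = 2*(y + 4)^2 + 5*(y + 4) + 6
(y + 4)^2 = y^2 + 8y + 16
Expand and combine: 2y^2 + 21y + 58


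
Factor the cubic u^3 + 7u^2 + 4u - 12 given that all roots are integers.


Try integer roots (divisors of -12). u=1: p(1)=0.
Divide out (u - 1): quotient is u^2 + 8u + 12.
Factor the quadratic: (u + 6)(u + 2)
Result: (u - 1)(u + 6)(u + 2)


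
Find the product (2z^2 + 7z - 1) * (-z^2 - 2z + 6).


Distribute each term of the first polynomial:
  (2z^2)(-z^2 - 2z + 6) = -2z^4 - 4z^3 + 12z^2
  (7z)(-z^2 - 2z + 6) = -7z^3 - 14z^2 + 42z
  (-1)(-z^2 - 2z + 6) = z^2 + 2z - 6
Sum: -2z^4 - 11z^3 - z^2 + 44z - 6


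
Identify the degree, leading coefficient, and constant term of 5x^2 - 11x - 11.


Highest power of x is 2, with coefficient 5. Constant term is -11.
Degree = 2, leading coefficient = 5, constant term = -11


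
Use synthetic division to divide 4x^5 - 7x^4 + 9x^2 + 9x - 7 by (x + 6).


Synthetic division with c = -6. Coefficients: 4, -7, 0, 9, 9, -7
Bring down 4.
  4 * -6 = -24; -24 - 7 = -31
  -31 * -6 = 186; 186 + 0 = 186
  186 * -6 = -1116; -1116 + 9 = -1107
  -1107 * -6 = 6642; 6642 + 9 = 6651
  6651 * -6 = -39906; -39906 - 7 = -39913
Quotient: 4x^4 - 31x^3 + 186x^2 - 1107x + 6651, Remainder: -39913


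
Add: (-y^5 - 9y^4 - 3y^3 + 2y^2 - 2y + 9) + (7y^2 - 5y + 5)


Align terms by degree and add:
  -y^5 - 9y^4 - 3y^3 + 2y^2 - 2y + 9
+ 7y^2 - 5y + 5
= -y^5 - 9y^4 - 3y^3 + 9y^2 - 7y + 14


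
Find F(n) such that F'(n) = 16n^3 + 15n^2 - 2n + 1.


Reverse power rule on each term:
  ∫ 16n^3 dn = 4n^4
  ∫ 15n^2 dn = 5n^3
  ∫ -2n dn = -n^2
  ∫ 1 dn = n
F(n) = 4n^4 + 5n^3 - n^2 + n + C


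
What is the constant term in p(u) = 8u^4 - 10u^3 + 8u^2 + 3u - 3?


Read off the constant term: -3


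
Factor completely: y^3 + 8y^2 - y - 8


Try integer roots (divisors of -8). y=-8: p(-8)=0.
Divide out (y + 8): quotient is y^2 - 1.
Factor the quadratic: (y + 1)(y - 1)
Result: (y + 8)(y + 1)(y - 1)


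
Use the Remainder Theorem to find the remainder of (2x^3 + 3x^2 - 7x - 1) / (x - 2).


By the Remainder Theorem, the remainder equals p(2):
  2*(2)^3 = 16
  3*(2)^2 = 12
  -7*(2)^1 = -14
  constant: -1
Sum: 16 + 12 - 14 - 1 = 13


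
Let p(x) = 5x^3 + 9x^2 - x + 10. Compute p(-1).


Using direct substitution:
  5 * (-1)^3 = -5
  9 * (-1)^2 = 9
  -1 * (-1)^1 = 1
  constant: 10
Sum = -5 + 9 + 1 + 10 = 15


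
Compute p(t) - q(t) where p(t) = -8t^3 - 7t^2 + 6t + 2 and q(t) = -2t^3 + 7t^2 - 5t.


Distribute the minus sign:
  (-8t^3 - 7t^2 + 6t + 2)
- (-2t^3 + 7t^2 - 5t)
Negate second polynomial: 2t^3 - 7t^2 + 5t
Add: -6t^3 - 14t^2 + 11t + 2


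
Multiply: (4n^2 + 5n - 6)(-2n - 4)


Distribute each term of the first polynomial:
  (4n^2)(-2n - 4) = -8n^3 - 16n^2
  (5n)(-2n - 4) = -10n^2 - 20n
  (-6)(-2n - 4) = 12n + 24
Sum: -8n^3 - 26n^2 - 8n + 24


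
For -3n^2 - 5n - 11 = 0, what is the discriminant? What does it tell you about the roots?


D = b^2 - 4ac = (-5)^2 - 4(-3)(-11) = 25 - 132 = -107
Since D < 0: two complex conjugate roots (no real roots)


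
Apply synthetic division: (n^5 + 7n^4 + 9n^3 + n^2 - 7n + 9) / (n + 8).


Synthetic division with c = -8. Coefficients: 1, 7, 9, 1, -7, 9
Bring down 1.
  1 * -8 = -8; -8 + 7 = -1
  -1 * -8 = 8; 8 + 9 = 17
  17 * -8 = -136; -136 + 1 = -135
  -135 * -8 = 1080; 1080 - 7 = 1073
  1073 * -8 = -8584; -8584 + 9 = -8575
Quotient: n^4 - n^3 + 17n^2 - 135n + 1073, Remainder: -8575


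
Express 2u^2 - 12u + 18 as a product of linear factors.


Roots satisfy r1 + r2 = -b/a = 6 and r1*r2 = c/a = 9.
So r1 = 3, r2 = 3.
2u^2 - 12u + 18 = 2(u - r1)(u - r2) = 2(u - 3)(u - 3)


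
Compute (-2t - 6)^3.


Expand (-2t - 6)^3 by repeated multiplication:
  (-2t - 6)^2 = 4t^2 + 24t + 36
= -8t^3 - 72t^2 - 216t - 216


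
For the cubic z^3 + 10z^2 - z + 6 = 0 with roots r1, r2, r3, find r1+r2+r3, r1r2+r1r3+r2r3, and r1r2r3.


Monic cubic z^3+bz^2+cz+d=0: sum=-b, pairwise sum=c, product=-d.
b=10, c=-1, d=6
r1+r2+r3 = -10
r1r2+r1r3+r2r3 = -1
r1r2r3 = -6


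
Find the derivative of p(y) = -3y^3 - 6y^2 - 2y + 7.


Apply the power rule term by term:
  d/dy(-3y^3) = -9y^2
  d/dy(-6y^2) = -12y
  d/dy(-2y) = -2
  d/dy(7) = 0
p'(y) = -9y^2 - 12y - 2


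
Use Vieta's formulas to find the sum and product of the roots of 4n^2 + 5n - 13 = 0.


For an^2+bn+c=0: sum = -b/a, product = c/a.
a=4, b=5, c=-13
Sum = -(5)/4 = -5/4
Product = (-13)/4 = -13/4


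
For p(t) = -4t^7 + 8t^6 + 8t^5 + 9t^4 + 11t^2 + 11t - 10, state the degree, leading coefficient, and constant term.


Highest power of t is 7, with coefficient -4. Constant term is -10.
Degree = 7, leading coefficient = -4, constant term = -10
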